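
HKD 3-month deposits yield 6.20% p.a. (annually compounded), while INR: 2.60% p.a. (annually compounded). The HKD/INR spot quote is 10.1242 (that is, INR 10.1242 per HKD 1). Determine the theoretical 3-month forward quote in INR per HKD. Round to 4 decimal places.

T = 3/12 years.
INR growth factor: (1 + 0.0260)^(3/12) = 1.00643757.
Growth of 1 HKD over T: (1 + 0.0620)^(3/12) = 1.01515213.
CIP: F = S · (grow INR)/(grow HKD) = 10.1242 × 1.00643757/1.01515213 = 10.037289 INR per HKD.

10.0373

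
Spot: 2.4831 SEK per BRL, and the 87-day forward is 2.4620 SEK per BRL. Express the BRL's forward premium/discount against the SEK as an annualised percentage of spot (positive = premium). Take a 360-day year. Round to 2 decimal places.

T = 87/360 years.
Period premium: (2.4620 − 2.4831)/2.4831 = -0.0084974.
Annualise by dividing by T: -0.0084974 / (87/360) = -0.035162 → -3.52%.

-3.52%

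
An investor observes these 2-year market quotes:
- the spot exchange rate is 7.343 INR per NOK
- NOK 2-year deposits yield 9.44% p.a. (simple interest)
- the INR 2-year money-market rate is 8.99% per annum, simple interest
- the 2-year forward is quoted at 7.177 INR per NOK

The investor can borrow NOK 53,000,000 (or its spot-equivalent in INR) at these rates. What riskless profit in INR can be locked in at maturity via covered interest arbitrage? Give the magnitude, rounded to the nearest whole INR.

T = 2 years.
Invest the NOK and cover forward: 53,000,000 × 1.188800 × 7.177 = INR 452,196,932.80.
Convert at spot and invest in INR: 53,000,000 × 7.343 × 1.179800 = INR 459,153,384.20.
The quoted forward undervalues NOK, so borrow NOK, convert to INR at spot, deposit the INR at 8.99%, and buy NOK forward at 7.177 to cover the loan.
Arbitrage profit = |452,196,932.80 − 459,153,384.20| = INR 6,956,451.

INR 6,956,451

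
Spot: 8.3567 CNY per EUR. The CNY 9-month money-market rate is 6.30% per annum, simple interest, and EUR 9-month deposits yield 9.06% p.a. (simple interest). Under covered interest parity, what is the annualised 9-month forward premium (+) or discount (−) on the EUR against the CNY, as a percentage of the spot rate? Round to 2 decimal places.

-2.58%

T = 9/12 years.
No-arbitrage forward: 8.3567 × 1.047250 / 1.067950 = 8.1947227 CNY/EUR.
Annualised premium = (F − S)/S × (1/T) = (8.1947227 − 8.3567)/8.3567 ÷ (9/12) = -2.58%.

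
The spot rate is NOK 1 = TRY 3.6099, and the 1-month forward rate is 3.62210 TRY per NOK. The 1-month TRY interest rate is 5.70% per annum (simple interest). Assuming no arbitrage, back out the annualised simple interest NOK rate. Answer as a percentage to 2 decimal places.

1.64%

T = 1/12 years.
CIP gives F = S · g_TRY/g_NOK, so g_TRY/g_NOK = 3.6221/3.6099 = 1.0033796.
TRY growth factor: 1 + 0.0570×1/12 = 1.004750.
That pins the NOK growth at 1.0013658.
(1.0013658 − 1)/T = 0.016390, i.e. 1.64%.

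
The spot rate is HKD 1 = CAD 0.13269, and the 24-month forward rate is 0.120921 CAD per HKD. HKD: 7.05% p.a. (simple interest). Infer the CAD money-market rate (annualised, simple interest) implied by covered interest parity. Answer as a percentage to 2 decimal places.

1.99%

T = 2 years.
F/S = 0.120921/0.13269 = 0.9113045 = (growth of CAD) / (growth of HKD).
The HKD side grows by 1 + 0.0705×2 = 1.141000.
Hence g_CAD = 1.0397984.
r = (1.0397984 − 1)/2 = 0.019899 → 1.99%.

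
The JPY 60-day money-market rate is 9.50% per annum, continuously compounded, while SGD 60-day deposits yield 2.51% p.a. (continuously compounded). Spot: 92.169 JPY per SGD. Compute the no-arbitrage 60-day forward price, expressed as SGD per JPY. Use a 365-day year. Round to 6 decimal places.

0.010726

T = 60/365 years.
JPY growth factor: e^(0.0950×60/365) = 1.015739.
SGD accumulates by e^(0.0251×60/365) = 1.0041346.
CIP: F = S · (grow JPY)/(grow SGD) = 92.169 × 1.015739/1.0041346 = 93.23416 JPY per SGD.
Quoted the other way: 1/93.23416 = 0.010726 SGD per JPY.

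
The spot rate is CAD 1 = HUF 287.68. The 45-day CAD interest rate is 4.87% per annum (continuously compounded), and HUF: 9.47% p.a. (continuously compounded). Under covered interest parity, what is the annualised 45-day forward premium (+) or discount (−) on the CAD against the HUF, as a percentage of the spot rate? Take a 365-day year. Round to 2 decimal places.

+4.61%

T = 45/365 years.
F = S · g_HUF/g_CAD = 287.68 × 1.0117438/1.0060222 = 289.31614.
(F − S)/S ÷ T = (289.31614 − 287.68)/287.68/(45/365) = 0.046131 → 4.61%.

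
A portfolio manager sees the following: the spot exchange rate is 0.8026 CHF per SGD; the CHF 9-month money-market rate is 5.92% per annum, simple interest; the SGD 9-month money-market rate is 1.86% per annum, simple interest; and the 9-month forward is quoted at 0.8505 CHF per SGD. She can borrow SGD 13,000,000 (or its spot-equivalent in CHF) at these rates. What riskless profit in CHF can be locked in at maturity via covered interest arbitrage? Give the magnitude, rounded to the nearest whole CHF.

CHF 313,677

T = 9/12 years.
Route A — deposit SGD, sell forward: 13,000,000 × 1.013950 × 0.8505 = CHF 11,210,738.18.
Route B — convert at spot, deposit CHF: 13,000,000 × 0.8026 × 1.044400 = CHF 10,897,060.72.
The quoted forward overvalues SGD, so borrow CHF, buy SGD at spot, deposit the SGD at 1.86%, and sell the proceeds forward at 0.8505.
Arbitrage profit = |11,210,738.18 − 10,897,060.72| = CHF 313,677.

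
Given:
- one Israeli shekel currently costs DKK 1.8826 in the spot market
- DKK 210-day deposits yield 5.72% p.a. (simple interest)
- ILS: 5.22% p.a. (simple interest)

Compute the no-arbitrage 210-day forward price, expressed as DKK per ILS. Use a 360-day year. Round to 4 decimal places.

1.8879

T = 210/360 years.
DKK accumulates by 1 + 0.0572×210/360 = 1.0333667.
ILS growth factor: 1 + 0.0522×210/360 = 1.030450.
CIP: F = S · (grow DKK)/(grow ILS) = 1.8826 × 1.0333667/1.030450 = 1.887929 DKK per ILS.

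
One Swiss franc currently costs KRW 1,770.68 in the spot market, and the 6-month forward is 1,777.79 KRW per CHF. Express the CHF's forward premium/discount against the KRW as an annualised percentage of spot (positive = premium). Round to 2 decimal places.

+0.80%

T = 6/12 years.
(F − S)/S = (1777.79 − 1770.68)/1770.68 = 0.0040154.
Per annum: 0.0040154 / (6/12) = 0.008031 = 0.80%.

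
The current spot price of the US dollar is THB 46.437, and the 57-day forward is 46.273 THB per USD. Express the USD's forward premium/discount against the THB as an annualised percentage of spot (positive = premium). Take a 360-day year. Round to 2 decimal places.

T = 57/360 years.
Period premium: (46.273 − 46.437)/46.437 = -0.0035317.
×(1/T) gives -2.23% p.a.

-2.23%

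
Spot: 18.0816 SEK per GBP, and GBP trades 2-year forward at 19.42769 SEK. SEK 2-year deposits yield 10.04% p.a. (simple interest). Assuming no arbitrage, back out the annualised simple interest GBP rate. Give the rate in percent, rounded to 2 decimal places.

T = 2 years.
By CIP, F/S equals the SEK-to-GBP growth ratio: 19.42769/18.0816 = 1.0744453.
The SEK side grows by 1 + 0.1004×2 = 1.200800.
So the GBP growth factor = 1.1175999.
(1.1175999 − 1)/T = 0.058800, i.e. 5.88%.

5.88%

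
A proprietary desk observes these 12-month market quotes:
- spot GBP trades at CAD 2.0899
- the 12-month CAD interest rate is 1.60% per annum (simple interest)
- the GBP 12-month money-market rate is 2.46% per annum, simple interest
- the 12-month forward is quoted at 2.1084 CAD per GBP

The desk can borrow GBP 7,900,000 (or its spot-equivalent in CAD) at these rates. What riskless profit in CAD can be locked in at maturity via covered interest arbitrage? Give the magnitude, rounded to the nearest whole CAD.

T = 1 year.
Route A — deposit GBP, sell forward: 7,900,000 × 1.024600 × 2.1084 = CAD 17,066,106.46.
Route B — convert at spot, deposit CAD: 7,900,000 × 2.0899 × 1.016000 = CAD 16,774,373.36.
The quoted forward overvalues GBP, so borrow CAD, buy GBP at spot, deposit the GBP at 2.46%, and sell the proceeds forward at 2.1084.
The gap between the two covered legs is CAD 291,733.

CAD 291,733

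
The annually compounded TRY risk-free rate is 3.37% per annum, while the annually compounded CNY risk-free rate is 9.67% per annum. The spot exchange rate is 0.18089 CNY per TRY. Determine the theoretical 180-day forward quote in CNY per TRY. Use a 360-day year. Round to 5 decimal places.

T = 180/360 years.
CNY growth factor: (1 + 0.0967)^(180/360) = 1.0472345.
Growth of 1 TRY over T: (1 + 0.0337)^(180/360) = 1.0167104.
Forward (CNY per TRY) = 0.18089 × 1.0472345 / 1.0167104 = 0.1863208.

0.18632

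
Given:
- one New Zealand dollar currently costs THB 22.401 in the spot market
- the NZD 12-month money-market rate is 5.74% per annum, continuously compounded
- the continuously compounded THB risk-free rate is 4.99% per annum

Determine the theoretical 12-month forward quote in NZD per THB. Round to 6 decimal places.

0.044977

T = 1 year.
THB growth factor: e^(0.0499×1) = 1.051166.
NZD growth factor: e^(0.0574×1) = 1.0590794.
Forward (THB per NZD) = 22.401 × 1.051166 / 1.0590794 = 22.23362.
Quoted the other way: 1/22.23362 = 0.044977 NZD per THB.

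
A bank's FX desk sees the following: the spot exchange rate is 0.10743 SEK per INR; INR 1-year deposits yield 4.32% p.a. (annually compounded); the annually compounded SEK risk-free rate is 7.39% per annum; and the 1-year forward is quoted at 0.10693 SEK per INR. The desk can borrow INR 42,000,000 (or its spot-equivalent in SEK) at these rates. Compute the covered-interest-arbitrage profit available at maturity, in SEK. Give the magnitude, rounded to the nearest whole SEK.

T = 1 year.
Route A — deposit INR, sell forward: 42,000,000 × 1.043200 × 0.10693 = SEK 4,685,073.79.
Route B — convert at spot, deposit SEK: 42,000,000 × 0.10743 × 1.073900 = SEK 4,845,501.23.
The quoted forward undervalues INR, so borrow INR, convert to SEK at spot, deposit the SEK at 7.39%, and buy INR forward at 0.10693 to cover the loan.
The gap between the two covered legs is SEK 160,427.

SEK 160,427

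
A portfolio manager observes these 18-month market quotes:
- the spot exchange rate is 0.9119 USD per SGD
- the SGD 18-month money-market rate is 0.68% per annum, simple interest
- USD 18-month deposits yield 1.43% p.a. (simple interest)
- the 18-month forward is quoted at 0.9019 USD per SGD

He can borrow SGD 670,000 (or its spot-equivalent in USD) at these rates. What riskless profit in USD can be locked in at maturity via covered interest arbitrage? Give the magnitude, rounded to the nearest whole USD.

T = 18/12 years.
Route A — deposit SGD, sell forward: 670,000 × 1.010200 × 0.9019 = USD 610,436.58.
Route B — convert at spot, deposit USD: 670,000 × 0.9119 × 1.021450 = USD 624,078.37.
The quoted forward undervalues SGD, so borrow SGD, convert to USD at spot, deposit the USD at 1.43%, and buy SGD forward at 0.9019 to cover the loan.
Arbitrage profit = |610,436.58 − 624,078.37| = USD 13,642.

USD 13,642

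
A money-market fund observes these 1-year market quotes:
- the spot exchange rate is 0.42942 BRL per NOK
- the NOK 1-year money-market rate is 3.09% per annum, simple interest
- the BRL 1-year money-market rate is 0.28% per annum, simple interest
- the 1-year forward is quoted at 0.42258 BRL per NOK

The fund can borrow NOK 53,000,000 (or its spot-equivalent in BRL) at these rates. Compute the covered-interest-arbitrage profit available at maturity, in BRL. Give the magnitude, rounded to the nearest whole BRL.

T = 1 year.
Route A — deposit NOK, sell forward: 53,000,000 × 1.030900 × 0.42258 = BRL 23,088,799.27.
Route B — convert at spot, deposit BRL: 53,000,000 × 0.42942 × 1.002800 = BRL 22,822,985.93.
The quoted forward overvalues NOK, so borrow BRL, buy NOK at spot, deposit the NOK at 3.09%, and sell the proceeds forward at 0.42258.
The gap between the two covered legs is BRL 265,813.

BRL 265,813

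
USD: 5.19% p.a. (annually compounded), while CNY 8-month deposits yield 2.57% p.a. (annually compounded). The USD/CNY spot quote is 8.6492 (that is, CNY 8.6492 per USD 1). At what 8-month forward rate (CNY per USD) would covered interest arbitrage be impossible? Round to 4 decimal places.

T = 8/12 years.
CNY accumulates by (1 + 0.0257)^(8/12) = 1.0170608.
USD growth factor: (1 + 0.0519)^(8/12) = 1.0343074.
So F = 8.6492 × 1.0170608 / 1.0343074 = 8.504979 (CNY/USD).

8.5050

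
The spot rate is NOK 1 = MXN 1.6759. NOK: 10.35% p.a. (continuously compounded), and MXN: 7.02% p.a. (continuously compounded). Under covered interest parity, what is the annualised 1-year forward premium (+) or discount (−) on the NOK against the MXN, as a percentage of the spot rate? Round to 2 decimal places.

T = 1 year.
No-arbitrage forward: 1.6759 × 1.0727227 / 1.1090458 = 1.6210115 MXN/NOK.
(F − S)/S ÷ T = (1.6210115 − 1.6759)/1.6759/1 = -0.032752 → -3.28%.

-3.28%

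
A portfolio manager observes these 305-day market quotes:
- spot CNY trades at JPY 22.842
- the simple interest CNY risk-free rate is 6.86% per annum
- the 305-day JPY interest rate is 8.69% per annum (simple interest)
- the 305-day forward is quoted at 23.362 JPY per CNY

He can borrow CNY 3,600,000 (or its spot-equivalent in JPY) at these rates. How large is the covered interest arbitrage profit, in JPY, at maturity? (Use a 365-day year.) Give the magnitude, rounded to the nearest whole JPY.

T = 305/365 years.
Route A — deposit CNY, sell forward: 3,600,000 × 1.0573232877 × 23.362 = JPY 88,924,271.93.
Route B — convert at spot, deposit JPY: 3,600,000 × 22.842 × 1.0726150685 = JPY 88,202,424.22.
The quoted forward overvalues CNY, so borrow JPY, buy CNY at spot, deposit the CNY at 6.86%, and sell the proceeds forward at 23.362.
The gap between the two covered legs is JPY 721,848.

JPY 721,848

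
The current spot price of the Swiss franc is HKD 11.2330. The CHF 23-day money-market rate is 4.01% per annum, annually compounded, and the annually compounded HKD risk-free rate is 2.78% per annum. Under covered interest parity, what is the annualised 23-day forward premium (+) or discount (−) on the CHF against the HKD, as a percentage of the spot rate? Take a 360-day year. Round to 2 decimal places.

-1.19%

T = 23/360 years.
F = S · g_HKD/g_CHF = 11.233 × 1.0017534/1.0025151 = 11.2244653.
Annualised premium = (F − S)/S × (1/T) = (11.2244653 − 11.233)/11.233 ÷ (23/360) = -1.19%.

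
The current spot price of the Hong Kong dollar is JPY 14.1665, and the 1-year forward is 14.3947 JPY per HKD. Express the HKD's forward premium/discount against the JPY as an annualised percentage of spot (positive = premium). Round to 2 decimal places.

T = 1 year.
Period premium: (14.3947 − 14.1665)/14.1665 = 0.0161084.
Per annum: 0.0161084 / 1 = 0.016108 = 1.61%.

+1.61%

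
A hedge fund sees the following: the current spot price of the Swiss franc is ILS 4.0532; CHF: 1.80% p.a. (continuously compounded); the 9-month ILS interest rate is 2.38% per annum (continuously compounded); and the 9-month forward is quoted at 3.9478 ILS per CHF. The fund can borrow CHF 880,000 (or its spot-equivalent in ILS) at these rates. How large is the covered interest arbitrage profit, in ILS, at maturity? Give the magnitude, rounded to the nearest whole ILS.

T = 9/12 years.
Route A — deposit CHF, sell forward: 880,000 × 1.013591536 × 3.9478 = ILS 3,521,281.87.
Route B — convert at spot, deposit ILS: 880,000 × 4.0532 × 1.018010263 = ILS 3,631,055.29.
The quoted forward undervalues CHF, so borrow CHF, convert to ILS at spot, deposit the ILS at 2.38%, and buy CHF forward at 3.9478 to cover the loan.
Profit = 3,631,055.29 − 3,521,281.87 = ILS 109,773.

ILS 109,773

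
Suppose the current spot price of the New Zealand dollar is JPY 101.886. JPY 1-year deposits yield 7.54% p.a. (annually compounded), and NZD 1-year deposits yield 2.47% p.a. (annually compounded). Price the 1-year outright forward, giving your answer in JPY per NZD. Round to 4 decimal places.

106.9271

T = 1 year.
JPY growth factor: (1 + 0.0754)^1 = 1.075400.
Growth of 1 NZD over T: (1 + 0.0247)^1 = 1.024700.
So F = 101.886 × 1.075400 / 1.024700 = 106.927105 (JPY/NZD).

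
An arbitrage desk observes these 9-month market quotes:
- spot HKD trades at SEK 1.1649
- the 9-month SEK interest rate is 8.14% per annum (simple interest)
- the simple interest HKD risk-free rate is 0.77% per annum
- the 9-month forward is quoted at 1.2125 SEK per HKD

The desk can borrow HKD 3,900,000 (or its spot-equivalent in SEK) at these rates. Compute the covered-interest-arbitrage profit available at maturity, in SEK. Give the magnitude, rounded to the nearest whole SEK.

T = 9/12 years.
Route A — deposit HKD, sell forward: 3,900,000 × 1.005775 × 1.2125 = SEK 4,756,058.53.
Route B — convert at spot, deposit SEK: 3,900,000 × 1.1649 × 1.061050 = SEK 4,820,466.87.
The quoted forward undervalues HKD, so borrow HKD, convert to SEK at spot, deposit the SEK at 8.14%, and buy HKD forward at 1.2125 to cover the loan.
The gap between the two covered legs is SEK 64,408.

SEK 64,408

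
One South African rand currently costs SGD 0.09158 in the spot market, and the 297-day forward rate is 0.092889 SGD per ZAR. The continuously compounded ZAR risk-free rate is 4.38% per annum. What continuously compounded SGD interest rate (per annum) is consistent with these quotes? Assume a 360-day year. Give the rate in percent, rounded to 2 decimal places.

T = 297/360 years.
By CIP, F/S equals the SGD-to-ZAR growth ratio: 0.092889/0.09158 = 1.0142935.
ZAR growth factor: e^(0.0438×297/360) = 1.0367958.
So the SGD growth factor = 1.0516152.
Take logs: ln 1.0516152 / (297/360) = 0.061003, so 6.10%.

6.10%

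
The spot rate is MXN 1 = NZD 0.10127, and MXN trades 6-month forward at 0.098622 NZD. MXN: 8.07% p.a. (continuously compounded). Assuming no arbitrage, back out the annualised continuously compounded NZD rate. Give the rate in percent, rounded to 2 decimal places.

2.77%

T = 6/12 years.
F/S = 0.098622/0.10127 = 0.9738521 = (growth of NZD) / (growth of MXN).
MXN growth factor: e^(0.0807×6/12) = 1.0411751.
So the NZD growth factor = 1.0139506.
r = ln(1.0139506)/(6/12) = 0.027708 → 2.77%.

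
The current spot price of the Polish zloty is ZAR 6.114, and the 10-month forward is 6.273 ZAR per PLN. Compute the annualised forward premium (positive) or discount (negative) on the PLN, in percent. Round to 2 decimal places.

+3.12%

T = 10/12 years.
PLN trades forward at +2.60059% vs spot over the period.
×(1/T) gives 3.12% p.a.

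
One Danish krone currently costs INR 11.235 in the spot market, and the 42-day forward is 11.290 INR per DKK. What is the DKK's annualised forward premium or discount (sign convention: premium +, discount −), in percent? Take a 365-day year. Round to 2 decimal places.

+4.25%

T = 42/365 years.
(F − S)/S = (11.290 − 11.235)/11.235 = 0.0048954.
×(1/T) gives 4.25% p.a.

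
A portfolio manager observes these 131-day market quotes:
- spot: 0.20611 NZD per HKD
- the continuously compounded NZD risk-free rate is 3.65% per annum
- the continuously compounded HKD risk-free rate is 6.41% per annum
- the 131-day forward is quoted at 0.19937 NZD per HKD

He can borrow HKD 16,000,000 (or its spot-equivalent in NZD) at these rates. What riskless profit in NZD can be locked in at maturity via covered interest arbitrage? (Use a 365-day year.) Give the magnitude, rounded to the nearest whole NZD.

NZD 77,088

T = 131/365 years.
Keep in HKD, deliver into the forward: 16,000,000·1.023272427·0.19937 = NZD 3,264,157.18.
Swap to NZD now, deposit: 16,000,000·0.20611·1.013186181 = NZD 3,341,244.86.
The quoted forward undervalues HKD, so borrow HKD, convert to NZD at spot, deposit the NZD at 3.65%, and buy HKD forward at 0.19937 to cover the loan.
Arbitrage profit = |3,264,157.18 − 3,341,244.86| = NZD 77,088.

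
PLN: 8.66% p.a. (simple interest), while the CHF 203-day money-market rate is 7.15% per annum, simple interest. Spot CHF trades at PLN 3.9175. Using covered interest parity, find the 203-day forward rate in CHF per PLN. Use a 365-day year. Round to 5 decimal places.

T = 203/365 years.
PLN growth factor: 1 + 0.0866×203/365 = 1.0481638.
CHF growth factor: 1 + 0.0715×203/365 = 1.0397658.
CIP: F = S · (grow PLN)/(grow CHF) = 3.9175 × 1.0481638/1.0397658 = 3.949141 PLN per CHF.
Invert for CHF per PLN: 1 / 3.949141 = 0.25322.

0.25322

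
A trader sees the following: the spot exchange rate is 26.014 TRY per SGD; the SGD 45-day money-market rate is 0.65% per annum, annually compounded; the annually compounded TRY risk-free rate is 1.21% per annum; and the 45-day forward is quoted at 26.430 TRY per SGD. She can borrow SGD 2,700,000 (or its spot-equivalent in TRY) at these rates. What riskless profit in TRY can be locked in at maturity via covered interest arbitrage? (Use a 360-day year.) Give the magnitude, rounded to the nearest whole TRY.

T = 45/360 years.
Invest the SGD and cover forward: 2,700,000 × 1.0008101988 × 26.430 = TRY 71,418,816.60.
Convert at spot and invest in TRY: 2,700,000 × 26.014 × 1.0015045532 = TRY 70,343,476.51.
The quoted forward overvalues SGD, so borrow TRY, buy SGD at spot, deposit the SGD at 0.65%, and sell the proceeds forward at 26.430.
Profit = 71,418,816.60 − 70,343,476.51 = TRY 1,075,340.

TRY 1,075,340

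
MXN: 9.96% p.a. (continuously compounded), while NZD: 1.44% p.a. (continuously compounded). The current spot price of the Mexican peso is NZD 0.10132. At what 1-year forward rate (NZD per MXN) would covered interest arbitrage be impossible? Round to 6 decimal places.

T = 1 year.
NZD growth factor: e^(0.0144×1) = 1.0145042.
MXN accumulates by e^(0.0996×1) = 1.1047289.
Forward (NZD per MXN) = 0.10132 × 1.0145042 / 1.1047289 = 0.09304506.

0.093045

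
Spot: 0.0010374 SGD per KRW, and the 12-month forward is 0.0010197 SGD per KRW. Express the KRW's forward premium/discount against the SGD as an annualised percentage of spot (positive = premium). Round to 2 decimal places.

T = 1 year.
(F − S)/S = (0.0010197 − 0.0010374)/0.0010374 = -0.0170619.
×(1/T) gives -1.71% p.a.

-1.71%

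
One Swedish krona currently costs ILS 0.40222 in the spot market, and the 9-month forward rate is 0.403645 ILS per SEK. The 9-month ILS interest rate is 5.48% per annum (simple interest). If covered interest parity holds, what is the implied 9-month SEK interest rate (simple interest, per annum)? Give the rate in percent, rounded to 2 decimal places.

T = 9/12 years.
F/S = 0.403645/0.40222 = 1.0035428 = (growth of ILS) / (growth of SEK).
The ILS side grows by 1 + 0.0548×9/12 = 1.041100.
So the SEK growth factor = 1.0374246.
(1.0374246 − 1)/T = 0.049899, i.e. 4.99%.

4.99%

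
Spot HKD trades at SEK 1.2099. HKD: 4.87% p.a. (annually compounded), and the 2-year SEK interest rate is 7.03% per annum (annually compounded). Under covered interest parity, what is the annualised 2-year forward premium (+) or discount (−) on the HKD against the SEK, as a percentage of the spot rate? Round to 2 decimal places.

+2.08%

T = 2 years.
CIP forward (SEK per HKD) = 1.2099 × 1.1455421/1.0997717 = 1.2602537.
Annualised premium = (F − S)/S × (1/T) = (1.2602537 − 1.2099)/1.2099 ÷ 2 = 2.08%.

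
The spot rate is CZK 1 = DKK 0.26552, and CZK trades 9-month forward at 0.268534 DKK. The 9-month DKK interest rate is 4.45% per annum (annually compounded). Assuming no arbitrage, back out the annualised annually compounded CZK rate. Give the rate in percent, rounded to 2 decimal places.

2.89%

T = 9/12 years.
CIP gives F = S · g_DKK/g_CZK, so g_DKK/g_CZK = 0.268534/0.26552 = 1.0113513.
The DKK side grows by (1 + 0.0445)^(9/12) = 1.0331927.
That pins the CZK growth at 1.0215963.
r = 1.0215963^(12/9) − 1 = 0.028898 → 2.89%.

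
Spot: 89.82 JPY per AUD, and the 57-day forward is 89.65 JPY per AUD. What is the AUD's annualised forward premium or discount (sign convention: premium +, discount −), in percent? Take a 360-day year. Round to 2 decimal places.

-1.20%

T = 57/360 years.
Period premium: (89.65 − 89.82)/89.82 = -0.0018927.
Per annum: -0.0018927 / (57/360) = -0.011954 = -1.20%.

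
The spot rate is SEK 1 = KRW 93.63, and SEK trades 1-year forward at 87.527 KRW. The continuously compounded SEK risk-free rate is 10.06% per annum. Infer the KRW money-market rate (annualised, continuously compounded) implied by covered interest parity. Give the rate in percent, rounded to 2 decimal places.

T = 1 year.
F/S = 87.527/93.63 = 0.9348179 = (growth of KRW) / (growth of SEK).
SEK growth factor: e^(0.1006×1) = 1.1058342.
Hence g_KRW = 1.0337536.
Take logs: ln 1.0337536 / 1 = 0.033196, so 3.32%.

3.32%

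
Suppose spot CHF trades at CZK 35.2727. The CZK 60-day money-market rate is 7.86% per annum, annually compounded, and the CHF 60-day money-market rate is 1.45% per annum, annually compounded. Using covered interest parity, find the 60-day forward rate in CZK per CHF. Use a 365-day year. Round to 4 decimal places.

T = 60/365 years.
CZK growth factor: (1 + 0.0786)^(60/365) = 1.01251557.
CHF accumulates by (1 + 0.0145)^(60/365) = 1.00236925.
Forward (CZK per CHF) = 35.2727 × 1.01251557 / 1.00236925 = 35.629742.

35.6297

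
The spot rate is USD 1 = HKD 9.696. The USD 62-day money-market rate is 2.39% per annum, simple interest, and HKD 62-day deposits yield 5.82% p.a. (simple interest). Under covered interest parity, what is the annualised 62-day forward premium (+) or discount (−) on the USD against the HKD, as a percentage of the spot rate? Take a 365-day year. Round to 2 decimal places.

T = 62/365 years.
CIP forward (HKD per USD) = 9.696 × 1.009886/1.0040597 = 9.752263.
Annualised premium = (F − S)/S × (1/T) = (9.752263 − 9.696)/9.696 ÷ (62/365) = 3.42%.

+3.42%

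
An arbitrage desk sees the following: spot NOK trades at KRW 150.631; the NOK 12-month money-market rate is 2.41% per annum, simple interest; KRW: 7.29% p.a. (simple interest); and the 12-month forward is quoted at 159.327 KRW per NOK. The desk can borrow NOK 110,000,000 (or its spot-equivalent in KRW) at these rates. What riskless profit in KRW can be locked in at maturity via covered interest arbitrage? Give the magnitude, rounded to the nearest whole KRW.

T = 1 year.
Keep in NOK, deliver into the forward: 110,000,000·1.024100·159.327 = KRW 17,948,345,877.00.
Swap to KRW now, deposit: 110,000,000·150.631·1.072900 = KRW 17,777,319,989.00.
The quoted forward overvalues NOK, so borrow KRW, buy NOK at spot, deposit the NOK at 2.41%, and sell the proceeds forward at 159.327.
Arbitrage profit = |17,948,345,877.00 − 17,777,319,989.00| = KRW 171,025,888.

KRW 171,025,888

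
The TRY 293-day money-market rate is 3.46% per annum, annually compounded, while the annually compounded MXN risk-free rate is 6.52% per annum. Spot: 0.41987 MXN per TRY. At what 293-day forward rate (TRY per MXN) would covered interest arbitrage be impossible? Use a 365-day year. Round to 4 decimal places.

2.3266

T = 293/365 years.
MXN accumulates by (1 + 0.0652)^(293/365) = 1.0520105.
TRY accumulates by (1 + 0.0346)^(293/365) = 1.0276813.
Forward (MXN per TRY) = 0.41987 × 1.0520105 / 1.0276813 = 0.4298100.
Quoted the other way: 1/0.4298100 = 2.3266 TRY per MXN.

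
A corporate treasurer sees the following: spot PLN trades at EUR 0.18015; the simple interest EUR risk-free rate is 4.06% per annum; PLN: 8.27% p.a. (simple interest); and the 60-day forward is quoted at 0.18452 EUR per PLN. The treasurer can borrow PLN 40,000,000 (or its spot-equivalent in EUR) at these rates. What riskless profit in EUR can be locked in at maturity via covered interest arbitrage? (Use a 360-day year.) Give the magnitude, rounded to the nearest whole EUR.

EUR 227,771

T = 60/360 years.
Route A — deposit PLN, sell forward: 40,000,000 × 1.013783333 × 0.18452 = EUR 7,482,532.02.
Route B — convert at spot, deposit EUR: 40,000,000 × 0.18015 × 1.006766667 = EUR 7,254,760.60.
The quoted forward overvalues PLN, so borrow EUR, buy PLN at spot, deposit the PLN at 8.27%, and sell the proceeds forward at 0.18452.
Arbitrage profit = |7,482,532.02 − 7,254,760.60| = EUR 227,771.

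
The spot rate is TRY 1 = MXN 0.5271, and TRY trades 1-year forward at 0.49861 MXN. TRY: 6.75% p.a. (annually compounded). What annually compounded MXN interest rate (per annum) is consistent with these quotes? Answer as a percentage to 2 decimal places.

T = 1 year.
CIP gives F = S · g_MXN/g_TRY, so g_MXN/g_TRY = 0.49861/0.5271 = 0.9459495.
TRY growth factor: (1 + 0.0675)^1 = 1.067500.
So the MXN growth factor = 1.0098011.
Annualise: 1.0098011^(1/1) − 1 = 0.009801 = 0.98%.

0.98%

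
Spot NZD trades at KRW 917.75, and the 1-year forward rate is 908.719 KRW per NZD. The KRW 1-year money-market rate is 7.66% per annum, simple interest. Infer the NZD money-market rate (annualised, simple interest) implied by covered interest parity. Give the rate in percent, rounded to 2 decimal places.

T = 1 year.
By CIP, F/S equals the KRW-to-NZD growth ratio: 908.719/917.75 = 0.9901596.
The KRW side grows by 1 + 0.0766×1 = 1.076600.
So the NZD growth factor = 1.0872995.
r = (1.0872995 − 1)/1 = 0.087300 → 8.73%.

8.73%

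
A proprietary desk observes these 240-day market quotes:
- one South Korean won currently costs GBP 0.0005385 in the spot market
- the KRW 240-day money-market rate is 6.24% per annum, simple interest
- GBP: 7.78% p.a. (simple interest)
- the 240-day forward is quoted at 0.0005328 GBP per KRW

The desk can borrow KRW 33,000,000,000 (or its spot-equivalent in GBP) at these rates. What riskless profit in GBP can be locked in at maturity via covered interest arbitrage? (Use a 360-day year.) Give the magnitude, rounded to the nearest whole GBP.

T = 240/360 years.
Keep in KRW, deliver into the forward: 33,000,000,000·1.041600·0.0005328 = GBP 18,313,827.84.
Swap to GBP now, deposit: 33,000,000,000·0.0005385·1.0518666667 = GBP 18,692,196.60.
The quoted forward undervalues KRW, so borrow KRW, convert to GBP at spot, deposit the GBP at 7.78%, and buy KRW forward at 0.0005328 to cover the loan.
Arbitrage profit = |18,313,827.84 − 18,692,196.60| = GBP 378,369.

GBP 378,369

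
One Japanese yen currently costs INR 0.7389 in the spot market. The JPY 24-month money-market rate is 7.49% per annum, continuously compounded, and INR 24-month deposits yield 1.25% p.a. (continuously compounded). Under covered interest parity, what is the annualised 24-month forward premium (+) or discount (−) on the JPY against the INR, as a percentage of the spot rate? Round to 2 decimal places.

-5.87%

T = 2 years.
F = S · g_INR/g_JPY = 0.7389 × 1.0253151/1.1616019 = 0.6522074.
(F − S)/S ÷ T = (0.6522074 − 0.7389)/0.7389/2 = -0.058663 → -5.87%.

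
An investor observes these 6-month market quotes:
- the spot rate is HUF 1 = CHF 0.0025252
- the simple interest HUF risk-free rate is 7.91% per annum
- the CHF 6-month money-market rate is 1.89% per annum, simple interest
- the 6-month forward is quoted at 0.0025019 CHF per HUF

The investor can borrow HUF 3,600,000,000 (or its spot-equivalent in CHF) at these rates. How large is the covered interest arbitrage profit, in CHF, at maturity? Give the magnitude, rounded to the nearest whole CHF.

T = 6/12 years.
Keep in HUF, deliver into the forward: 3,600,000,000·1.039550·0.0025019 = CHF 9,363,060.52.
Swap to CHF now, deposit: 3,600,000,000·0.0025252·1.009450 = CHF 9,176,627.30.
The quoted forward overvalues HUF, so borrow CHF, buy HUF at spot, deposit the HUF at 7.91%, and sell the proceeds forward at 0.0025019.
Arbitrage profit = |9,363,060.52 − 9,176,627.30| = CHF 186,433.

CHF 186,433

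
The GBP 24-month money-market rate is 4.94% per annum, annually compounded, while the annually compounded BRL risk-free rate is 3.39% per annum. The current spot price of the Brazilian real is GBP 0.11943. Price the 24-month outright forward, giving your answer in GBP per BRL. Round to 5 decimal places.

0.12304

T = 2 years.
Growth of 1 GBP over T: (1 + 0.0494)^2 = 1.1012404.
Growth of 1 BRL over T: (1 + 0.0339)^2 = 1.0689492.
Forward (GBP per BRL) = 0.11943 × 1.1012404 / 1.0689492 = 0.1230378.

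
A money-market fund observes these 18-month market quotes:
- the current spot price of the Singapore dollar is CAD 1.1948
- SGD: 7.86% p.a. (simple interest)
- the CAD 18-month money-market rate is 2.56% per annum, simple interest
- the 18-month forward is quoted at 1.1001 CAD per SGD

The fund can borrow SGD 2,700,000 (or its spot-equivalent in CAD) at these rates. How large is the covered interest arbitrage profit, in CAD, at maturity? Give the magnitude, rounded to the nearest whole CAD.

T = 18/12 years.
Route A — deposit SGD, sell forward: 2,700,000 × 1.117900 × 1.1001 = CAD 3,320,464.83.
Route B — convert at spot, deposit CAD: 2,700,000 × 1.1948 × 1.038400 = CAD 3,349,836.86.
The quoted forward undervalues SGD, so borrow SGD, convert to CAD at spot, deposit the CAD at 2.56%, and buy SGD forward at 1.1001 to cover the loan.
Arbitrage profit = |3,320,464.83 − 3,349,836.86| = CAD 29,372.

CAD 29,372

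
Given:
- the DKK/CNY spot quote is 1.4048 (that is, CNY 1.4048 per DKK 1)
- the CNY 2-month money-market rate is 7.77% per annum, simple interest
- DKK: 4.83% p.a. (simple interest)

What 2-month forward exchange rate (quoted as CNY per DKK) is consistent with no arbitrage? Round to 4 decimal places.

T = 2/12 years.
CNY accumulates by 1 + 0.0777×2/12 = 1.012950.
DKK growth factor: 1 + 0.0483×2/12 = 1.008050.
So F = 1.4048 × 1.012950 / 1.008050 = 1.411629 (CNY/DKK).

1.4116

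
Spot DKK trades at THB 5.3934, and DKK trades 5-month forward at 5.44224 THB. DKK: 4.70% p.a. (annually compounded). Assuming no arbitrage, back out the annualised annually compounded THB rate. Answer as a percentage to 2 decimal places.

T = 5/12 years.
By CIP, F/S equals the THB-to-DKK growth ratio: 5.44224/5.3934 = 1.0090555.
The DKK side grows by (1 + 0.0470)^(5/12) = 1.0193213.
Hence g_THB = 1.0285518.
r = 1.0285518^(12/5) − 1 = 0.069899 → 6.99%.

6.99%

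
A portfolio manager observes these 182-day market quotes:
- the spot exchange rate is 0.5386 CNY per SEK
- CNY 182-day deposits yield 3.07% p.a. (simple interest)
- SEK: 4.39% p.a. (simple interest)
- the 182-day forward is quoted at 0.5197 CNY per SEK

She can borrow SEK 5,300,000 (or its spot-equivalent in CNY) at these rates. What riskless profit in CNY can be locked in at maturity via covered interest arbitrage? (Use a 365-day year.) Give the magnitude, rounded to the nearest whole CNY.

T = 182/365 years.
Route A — deposit SEK, sell forward: 5,300,000 × 1.021889863 × 0.5197 = CNY 2,814,703.66.
Route B — convert at spot, deposit CNY: 5,300,000 × 0.5386 × 1.015307945 = CNY 2,898,277.75.
The quoted forward undervalues SEK, so borrow SEK, convert to CNY at spot, deposit the CNY at 3.07%, and buy SEK forward at 0.5197 to cover the loan.
Profit = 2,898,277.75 − 2,814,703.66 = CNY 83,574.

CNY 83,574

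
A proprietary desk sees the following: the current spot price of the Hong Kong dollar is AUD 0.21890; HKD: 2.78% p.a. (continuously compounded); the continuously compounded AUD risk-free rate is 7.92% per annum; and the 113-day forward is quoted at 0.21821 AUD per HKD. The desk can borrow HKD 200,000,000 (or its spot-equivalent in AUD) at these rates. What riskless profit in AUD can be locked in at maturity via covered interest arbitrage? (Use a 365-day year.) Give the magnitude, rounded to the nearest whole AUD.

AUD 847,501

T = 113/365 years.
Route A — deposit HKD, sell forward: 200,000,000 × 1.0086437184 × 0.21821 = AUD 44,019,229.16.
Route B — convert at spot, deposit AUD: 200,000,000 × 0.21890 × 1.0248225258 = AUD 44,866,730.18.
The quoted forward undervalues HKD, so borrow HKD, convert to AUD at spot, deposit the AUD at 7.92%, and buy HKD forward at 0.21821 to cover the loan.
Arbitrage profit = |44,019,229.16 − 44,866,730.18| = AUD 847,501.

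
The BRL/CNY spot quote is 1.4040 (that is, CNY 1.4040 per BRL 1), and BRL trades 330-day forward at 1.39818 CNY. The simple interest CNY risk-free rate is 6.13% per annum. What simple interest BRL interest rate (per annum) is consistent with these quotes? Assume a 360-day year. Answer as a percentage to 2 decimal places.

6.61%

T = 330/360 years.
CIP gives F = S · g_CNY/g_BRL, so g_CNY/g_BRL = 1.39818/1.404 = 0.9958547.
The CNY side grows by 1 + 0.0613×330/360 = 1.0561917.
So the BRL growth factor = 1.0605882.
r = (1.0605882 − 1)/(330/360) = 0.066096 → 6.61%.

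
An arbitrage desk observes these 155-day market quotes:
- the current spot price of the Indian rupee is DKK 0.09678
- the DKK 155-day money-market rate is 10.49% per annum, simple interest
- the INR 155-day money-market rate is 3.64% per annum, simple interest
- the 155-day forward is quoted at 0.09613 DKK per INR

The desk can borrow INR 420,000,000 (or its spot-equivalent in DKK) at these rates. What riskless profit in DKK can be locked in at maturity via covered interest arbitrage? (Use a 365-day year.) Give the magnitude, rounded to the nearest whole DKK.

DKK 1,459,620

T = 155/365 years.
Route A — deposit INR, sell forward: 420,000,000 × 1.0154575342 × 0.09613 = DKK 40,998,691.76.
Route B — convert at spot, deposit DKK: 420,000,000 × 0.09678 × 1.0445465753 = DKK 42,458,311.37.
The quoted forward undervalues INR, so borrow INR, convert to DKK at spot, deposit the DKK at 10.49%, and buy INR forward at 0.09613 to cover the loan.
Arbitrage profit = |40,998,691.76 − 42,458,311.37| = DKK 1,459,620.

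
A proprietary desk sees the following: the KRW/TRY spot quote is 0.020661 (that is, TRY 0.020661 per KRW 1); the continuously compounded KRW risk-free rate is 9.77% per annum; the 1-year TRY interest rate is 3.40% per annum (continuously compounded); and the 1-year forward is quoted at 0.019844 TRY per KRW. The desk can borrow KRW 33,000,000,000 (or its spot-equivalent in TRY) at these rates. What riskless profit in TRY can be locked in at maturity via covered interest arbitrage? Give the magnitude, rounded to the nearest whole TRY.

TRY 16,667,501

T = 1 year.
Route A — deposit KRW, sell forward: 33,000,000,000 × 1.1026319459 × 0.019844 = TRY 722,060,735.04.
Route B — convert at spot, deposit TRY: 33,000,000,000 × 0.020661 × 1.03458460673 = TRY 705,393,234.47.
The quoted forward overvalues KRW, so borrow TRY, buy KRW at spot, deposit the KRW at 9.77%, and sell the proceeds forward at 0.019844.
The gap between the two covered legs is TRY 16,667,501.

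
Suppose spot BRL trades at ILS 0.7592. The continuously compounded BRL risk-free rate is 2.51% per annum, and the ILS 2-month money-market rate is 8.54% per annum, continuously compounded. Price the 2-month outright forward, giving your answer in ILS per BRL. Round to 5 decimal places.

T = 2/12 years.
ILS accumulates by e^(0.0854×2/12) = 1.0143351.
Growth of 1 BRL over T: e^(0.0251×2/12) = 1.0041921.
So F = 0.7592 × 1.0143351 / 1.0041921 = 0.7668684 (ILS/BRL).

0.76687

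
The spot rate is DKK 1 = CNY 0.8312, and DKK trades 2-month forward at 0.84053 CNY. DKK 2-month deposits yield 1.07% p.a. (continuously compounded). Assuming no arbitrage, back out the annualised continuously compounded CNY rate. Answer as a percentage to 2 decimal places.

T = 2/12 years.
By CIP, F/S equals the CNY-to-DKK growth ratio: 0.84053/0.8312 = 1.0112247.
The DKK side grows by e^(0.0107×2/12) = 1.0017849.
So the CNY growth factor = 1.0130296.
Take logs: ln 1.0130296 / (2/12) = 0.077673, so 7.77%.

7.77%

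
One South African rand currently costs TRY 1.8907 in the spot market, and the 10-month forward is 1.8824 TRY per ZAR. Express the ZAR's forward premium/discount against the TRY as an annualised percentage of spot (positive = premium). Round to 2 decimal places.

T = 10/12 years.
ZAR trades forward at -0.43899% vs spot over the period.
Per annum: -0.0043899 / (10/12) = -0.005268 = -0.53%.

-0.53%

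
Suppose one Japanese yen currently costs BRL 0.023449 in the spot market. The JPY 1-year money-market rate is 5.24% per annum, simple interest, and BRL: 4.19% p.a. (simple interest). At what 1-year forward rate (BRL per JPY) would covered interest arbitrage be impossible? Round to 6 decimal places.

T = 1 year.
BRL accumulates by 1 + 0.0419×1 = 1.041900.
JPY accumulates by 1 + 0.0524×1 = 1.052400.
So F = 0.023449 × 1.041900 / 1.052400 = 0.02321504 (BRL/JPY).

0.023215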